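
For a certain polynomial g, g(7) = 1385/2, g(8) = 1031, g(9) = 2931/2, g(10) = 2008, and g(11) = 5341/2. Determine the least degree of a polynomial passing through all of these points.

Divided differences on the nodes 7, 8, 9, 10, 11:
  order 0: 1385/2  1031  2931/2  2008  5341/2
  order 1: 677/2  869/2  1085/2  1325/2
  order 2: 48  54  60
  order 3: 2  2
  order 4: 0
The order-3 divided differences are all 2 (nonzero) and every higher order vanishes, so the data lies on a polynomial of degree exactly 3.

3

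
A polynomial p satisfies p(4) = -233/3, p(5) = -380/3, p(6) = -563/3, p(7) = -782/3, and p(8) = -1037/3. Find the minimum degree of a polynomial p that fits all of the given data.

2

Forward differences of the values at n = 4, 5, 6, 7, 8:
  p  : -233/3  -380/3  -563/3  -782/3  -1037/3
  Δ  : -49  -61  -73  -85
  Δ^2: -12  -12  -12
  Δ^3: 0  0
  Δ^4: 0
The second differences are constant (-12) and nonzero, while all higher differences vanish, so the minimal degree is 2.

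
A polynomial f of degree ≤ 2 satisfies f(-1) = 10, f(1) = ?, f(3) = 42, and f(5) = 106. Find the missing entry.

On equispaced nodes a degree-2 polynomial has vanishing third forward difference, so
  - f(-1) + 3·f(1) - 3·f(3) + f(5) = 0.
Substituting the known values and solving for f(1):
  3·f(1) = 30
  f(1) = 10.

10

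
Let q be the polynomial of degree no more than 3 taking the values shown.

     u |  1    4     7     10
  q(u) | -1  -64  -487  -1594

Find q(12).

Forward differences of the values at u = 1, 4, 7, 10:
  q  : -1  -64  -487  -1594
  Δ  : -63  -423  -1107
  Δ^2: -360  -684
  Δ^3: -324
The third differences are constant, confirming degree 3.
Interpolating (Newton forward form) and evaluating at u = 12 gives q(12) = -2872.

-2872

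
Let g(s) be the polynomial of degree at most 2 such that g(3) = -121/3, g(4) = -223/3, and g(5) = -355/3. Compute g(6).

-517/3

Write g(s) = as^2 + bs + c. Substituting each data point gives a linear system:
  9a + 3b + c = -121/3
  16a + 4b + c = -223/3
  25a + 5b + c = -355/3
Solving the system yields a = -5, b = 1, c = 5/3.
So g(s) = -5s² + s + 5/3.
Then g(6) = -517/3.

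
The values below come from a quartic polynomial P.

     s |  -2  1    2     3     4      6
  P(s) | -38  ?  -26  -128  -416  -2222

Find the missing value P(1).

The 5 known points determine the degree-4 polynomial uniquely.
Write P(s) = as^4 + bs^3 + cs^2 + ds + e. Substituting each data point gives a linear system:
  16a - 8b + 4c - 2d + e = -38
  16a + 8b + 4c + 2d + e = -26
  81a + 27b + 9c + 3d + e = -128
  256a + 64b + 16c + 4d + e = -416
  1296a + 216b + 36c + 6d + e = -2222
Solving the system yields a = -2, b = 2, c = -1, d = -5, e = 4.
So P(s) = -2s⁴ + 2s³ - s² - 5s + 4.
Then P(1) = -2.

-2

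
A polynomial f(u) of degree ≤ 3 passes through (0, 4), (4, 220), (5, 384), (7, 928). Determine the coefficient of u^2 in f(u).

4

Write f(u) = au^3 + bu^2 + cu + d. Substituting each data point gives a linear system:
  d = 4
  64a + 16b + 4c + d = 220
  125a + 25b + 5c + d = 384
  343a + 49b + 7c + d = 928
Solving the system yields a = 2, b = 4, c = 6, d = 4.
So f(u) = 2u^3 + 4u^2 + 6u + 4.
The coefficient of u^2 is 4.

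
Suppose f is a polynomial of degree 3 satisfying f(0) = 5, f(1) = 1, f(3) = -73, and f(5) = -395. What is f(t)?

Using the Lagrange interpolation formula with nodes 0, 1, 3, 5:
  L_0(t) = (t - 1)(t - 3)(t - 5) / -15
  L_1(t) = t(t - 3)(t - 5) / 8
  L_2(t) = t(t - 1)(t - 5) / -12
  L_3(t) = t(t - 1)(t - 3) / 40
Then f(t) = 5·L_0(t) + 1·L_1(t) - 73·L_2(t) - 395·L_3(t).
Expanding and collecting terms gives f(t) = -4t³ + 5t² - 5t + 5.
Check: f(3) = -73. ✓

f(t) = -4t^3 + 5t^2 - 5t + 5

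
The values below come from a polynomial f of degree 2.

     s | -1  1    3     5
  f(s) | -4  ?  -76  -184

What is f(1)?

-16

On equispaced nodes a degree-2 polynomial has vanishing third forward difference, so
  - f(-1) + 3·f(1) - 3·f(3) + f(5) = 0.
Substituting the known values and solving for f(1):
  3·f(1) = -48
  f(1) = -16.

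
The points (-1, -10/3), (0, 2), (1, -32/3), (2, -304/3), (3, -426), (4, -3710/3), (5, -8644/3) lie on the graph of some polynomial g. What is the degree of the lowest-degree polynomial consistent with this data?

Forward differences of the values at x = -1, 0, 1, 2, 3, 4, 5:
  g  : -10/3  2  -32/3  -304/3  -426  -3710/3  -8644/3
  Δ  : 16/3  -38/3  -272/3  -974/3  -2432/3  -4934/3
  Δ^2: -18  -78  -234  -486  -834
  Δ^3: -60  -156  -252  -348
  Δ^4: -96  -96  -96
  Δ^5: 0  0
  Δ^6: 0
The fourth differences are constant (-96) and nonzero, while all higher differences vanish, so the minimal degree is 4.

4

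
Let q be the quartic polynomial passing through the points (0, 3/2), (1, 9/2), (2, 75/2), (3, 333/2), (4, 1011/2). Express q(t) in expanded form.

q(t) = 2t^4 - t^3 + 4t^2 - 2t + 3/2

Write q(t) = at^4 + bt^3 + ct^2 + dt + e. Substituting each data point gives a linear system:
  e = 3/2
  a + b + c + d + e = 9/2
  16a + 8b + 4c + 2d + e = 75/2
  81a + 27b + 9c + 3d + e = 333/2
  256a + 64b + 16c + 4d + e = 1011/2
Solving the system yields a = 2, b = -1, c = 4, d = -2, e = 3/2.
So q(t) = 2t^4 - t^3 + 4t^2 - 2t + 3/2.
Check: q(0) = 3/2. ✓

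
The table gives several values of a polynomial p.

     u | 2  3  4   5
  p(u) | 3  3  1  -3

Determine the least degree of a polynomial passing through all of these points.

2

Forward differences of the values at u = 2, 3, 4, 5:
  p  : 3  3  1  -3
  Δ  : 0  -2  -4
  Δ^2: -2  -2
  Δ^3: 0
The second differences are constant (-2) and nonzero, while all higher differences vanish, so the minimal degree is 2.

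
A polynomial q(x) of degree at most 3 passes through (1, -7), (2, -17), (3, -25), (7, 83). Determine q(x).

Write q(x) = ax^3 + bx^2 + cx + d. Substituting each data point gives a linear system:
  a + b + c + d = -7
  8a + 4b + 2c + d = -17
  27a + 9b + 3c + d = -25
  343a + 49b + 7c + d = 83
Solving the system yields a = 1, b = -5, c = -2, d = -1.
So q(x) = x^3 - 5x^2 - 2x - 1.
Check: q(2) = -17. ✓

q(x) = x^3 - 5x^2 - 2x - 1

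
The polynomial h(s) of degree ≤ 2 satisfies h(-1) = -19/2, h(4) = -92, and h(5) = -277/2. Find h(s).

h(s) = -5s^2 - (3/2)s - 6

Write h(s) = as^2 + bs + c. Substituting each data point gives a linear system:
  a - b + c = -19/2
  16a + 4b + c = -92
  25a + 5b + c = -277/2
Solving the system yields a = -5, b = -3/2, c = -6.
So h(s) = -5s² - (3/2)s - 6.
Check: h(-1) = -19/2. ✓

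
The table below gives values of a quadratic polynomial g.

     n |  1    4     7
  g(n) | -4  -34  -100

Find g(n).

Write g(n) = an^2 + bn + c. Substituting each data point gives a linear system:
  a + b + c = -4
  16a + 4b + c = -34
  49a + 7b + c = -100
Solving the system yields a = -2, b = 0, c = -2.
So g(n) = -2n² - 2.
Check: g(7) = -100. ✓

g(n) = -2n^2 - 2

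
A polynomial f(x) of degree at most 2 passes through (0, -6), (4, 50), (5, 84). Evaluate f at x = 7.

176

Using the Lagrange interpolation formula with nodes 0, 4, 5:
  L_0(x) = (x - 4)(x - 5) / 20
  L_1(x) = x(x - 5) / -4
  L_2(x) = x(x - 4) / 5
Then f(x) = -6·L_0(x) + 50·L_1(x) + 84·L_2(x).
Expanding and collecting terms gives f(x) = 4x^2 - 2x - 6.
Evaluating at x = 7: f(7) = 176.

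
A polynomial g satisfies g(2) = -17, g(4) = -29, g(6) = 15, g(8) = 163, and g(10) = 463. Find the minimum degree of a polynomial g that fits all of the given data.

3

Forward differences of the values at x = 2, 4, 6, 8, 10:
  g  : -17  -29  15  163  463
  Δ  : -12  44  148  300
  Δ^2: 56  104  152
  Δ^3: 48  48
  Δ^4: 0
The third differences are constant (48) and nonzero, while all higher differences vanish, so the minimal degree is 3.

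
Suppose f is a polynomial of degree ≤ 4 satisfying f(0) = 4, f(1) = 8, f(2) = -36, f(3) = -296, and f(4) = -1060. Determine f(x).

Write f(x) = ax^4 + bx^3 + cx^2 + dx + e. Substituting each data point gives a linear system:
  e = 4
  a + b + c + d + e = 8
  16a + 8b + 4c + 2d + e = -36
  81a + 27b + 9c + 3d + e = -296
  256a + 64b + 16c + 4d + e = -1060
Solving the system yields a = -5, b = 2, c = 5, d = 2, e = 4.
So f(x) = -5x^4 + 2x^3 + 5x^2 + 2x + 4.
Check: f(2) = -36. ✓

f(x) = -5x^4 + 2x^3 + 5x^2 + 2x + 4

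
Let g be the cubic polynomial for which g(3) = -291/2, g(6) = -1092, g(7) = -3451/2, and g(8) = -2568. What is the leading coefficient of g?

Write g(s) = as^3 + bs^2 + cs + d. Substituting each data point gives a linear system:
  27a + 9b + 3c + d = -291/2
  216a + 36b + 6c + d = -1092
  343a + 49b + 7c + d = -3451/2
  512a + 64b + 8c + d = -2568
Solving the system yields a = -5, b = 1/2, c = -5, d = 0.
So g(s) = -5s^3 + (1/2)s^2 - 5s.
The leading coefficient is -5.

-5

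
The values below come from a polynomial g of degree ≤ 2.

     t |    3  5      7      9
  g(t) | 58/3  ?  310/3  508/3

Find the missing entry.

The 3 known points determine the degree-2 polynomial uniquely.
Write g(t) = at^2 + bt + c. Substituting each data point gives a linear system:
  9a + 3b + c = 58/3
  49a + 7b + c = 310/3
  81a + 9b + c = 508/3
Solving the system yields a = 2, b = 1, c = -5/3.
So g(t) = 2t^2 + t - 5/3.
Then g(5) = 160/3.

160/3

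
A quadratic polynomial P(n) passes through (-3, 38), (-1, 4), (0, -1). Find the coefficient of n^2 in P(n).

4

Write P(n) = an^2 + bn + c. Substituting each data point gives a linear system:
  9a - 3b + c = 38
  a - b + c = 4
  c = -1
Solving the system yields a = 4, b = -1, c = -1.
So P(n) = 4n^2 - n - 1.
The leading coefficient is 4.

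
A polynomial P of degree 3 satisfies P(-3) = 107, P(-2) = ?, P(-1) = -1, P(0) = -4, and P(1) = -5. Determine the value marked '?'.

The 4 known points determine the degree-3 polynomial uniquely.
Write P(t) = at^3 + bt^2 + ct + d. Substituting each data point gives a linear system:
  -27a + 9b - 3c + d = 107
  -a + b - c + d = -1
  d = -4
  a + b + c + d = -5
Solving the system yields a = -4, b = 1, c = 2, d = -4.
So P(t) = -4t^3 + t^2 + 2t - 4.
Then P(-2) = 28.

28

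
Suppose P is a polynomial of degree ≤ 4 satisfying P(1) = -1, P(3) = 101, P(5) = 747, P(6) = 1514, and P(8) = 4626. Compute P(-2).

Using the Lagrange interpolation formula with nodes 1, 3, 5, 6, 8:
  L_0(u) = (u - 3)(u - 5)(u - 6)(u - 8) / 280
  L_1(u) = (u - 1)(u - 5)(u - 6)(u - 8) / -60
  L_2(u) = (u - 1)(u - 3)(u - 6)(u - 8) / 24
  L_3(u) = (u - 1)(u - 3)(u - 5)(u - 8) / -30
  L_4(u) = (u - 1)(u - 3)(u - 5)(u - 6) / 210
Then P(u) = -1·L_0(u) + 101·L_1(u) + 747·L_2(u) + 1514·L_3(u) + 4626·L_4(u).
Expanding and collecting terms gives P(u) = u^4 + u^3 + u^2 - 6u + 2.
Evaluating at u = -2: P(-2) = 26.

26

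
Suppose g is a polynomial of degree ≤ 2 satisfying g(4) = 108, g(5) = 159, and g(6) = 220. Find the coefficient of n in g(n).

6

Write g(n) = an^2 + bn + c. Substituting each data point gives a linear system:
  16a + 4b + c = 108
  25a + 5b + c = 159
  36a + 6b + c = 220
Solving the system yields a = 5, b = 6, c = 4.
So g(n) = 5n^2 + 6n + 4.
The coefficient of n is 6.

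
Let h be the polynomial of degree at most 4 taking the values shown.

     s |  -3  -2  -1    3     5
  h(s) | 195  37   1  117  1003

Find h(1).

7

Using the Lagrange interpolation formula with nodes -3, -2, -1, 3, 5:
  L_0(s) = (s + 2)(s + 1)(s - 3)(s - 5) / 96
  L_1(s) = (s + 3)(s + 1)(s - 3)(s - 5) / -35
  L_2(s) = (s + 3)(s + 2)(s - 3)(s - 5) / 48
  L_3(s) = (s + 3)(s + 2)(s + 1)(s - 5) / -240
  L_4(s) = (s + 3)(s + 2)(s + 1)(s - 3) / 672
Then h(s) = 195·L_0(s) + 37·L_1(s) + 1·L_2(s) + 117·L_3(s) + 1003·L_4(s).
Expanding and collecting terms gives h(s) = 2s^4 - 2s^3 - s^2 + 5s + 3.
Evaluating at s = 1: h(1) = 7.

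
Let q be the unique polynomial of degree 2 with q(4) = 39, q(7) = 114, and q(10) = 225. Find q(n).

q(n) = 2n^2 + 3n - 5

Using the Lagrange interpolation formula with nodes 4, 7, 10:
  L_0(n) = (n - 7)(n - 10) / 18
  L_1(n) = (n - 4)(n - 10) / -9
  L_2(n) = (n - 4)(n - 7) / 18
Then q(n) = 39·L_0(n) + 114·L_1(n) + 225·L_2(n).
Expanding and collecting terms gives q(n) = 2n^2 + 3n - 5.
Check: q(4) = 39. ✓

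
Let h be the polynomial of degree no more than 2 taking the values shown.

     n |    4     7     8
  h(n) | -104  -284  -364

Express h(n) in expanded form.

Write h(n) = an^2 + bn + c. Substituting each data point gives a linear system:
  16a + 4b + c = -104
  49a + 7b + c = -284
  64a + 8b + c = -364
Solving the system yields a = -5, b = -5, c = -4.
So h(n) = -5n^2 - 5n - 4.
Check: h(7) = -284. ✓

h(n) = -5n^2 - 5n - 4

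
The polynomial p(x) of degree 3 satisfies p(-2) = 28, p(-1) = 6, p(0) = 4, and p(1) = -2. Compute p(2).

Using the Lagrange interpolation formula with nodes -2, -1, 0, 1:
  L_0(x) = (x + 1)x(x - 1) / -6
  L_1(x) = (x + 2)x(x - 1) / 2
  L_2(x) = (x + 2)(x + 1)(x - 1) / -2
  L_3(x) = (x + 2)(x + 1)x / 6
Then p(x) = 28·L_0(x) + 6·L_1(x) + 4·L_2(x) - 2·L_3(x).
Expanding and collecting terms gives p(x) = -4x^3 - 2x^2 + 4.
Evaluating at x = 2: p(2) = -36.

-36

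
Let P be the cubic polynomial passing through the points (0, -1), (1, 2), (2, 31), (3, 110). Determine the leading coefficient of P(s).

Write P(s) = as^3 + bs^2 + cs + d. Substituting each data point gives a linear system:
  d = -1
  a + b + c + d = 2
  8a + 4b + 2c + d = 31
  27a + 9b + 3c + d = 110
Solving the system yields a = 4, b = 1, c = -2, d = -1.
So P(s) = 4s^3 + s^2 - 2s - 1.
The leading coefficient is 4.

4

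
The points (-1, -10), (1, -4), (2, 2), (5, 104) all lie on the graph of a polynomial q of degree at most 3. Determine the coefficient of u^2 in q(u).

-1

Write q(u) = au^3 + bu^2 + cu + d. Substituting each data point gives a linear system:
  -a + b - c + d = -10
  a + b + c + d = -4
  8a + 4b + 2c + d = 2
  125a + 25b + 5c + d = 104
Solving the system yields a = 1, b = -1, c = 2, d = -6.
So q(u) = u^3 - u^2 + 2u - 6.
The coefficient of u^2 is -1.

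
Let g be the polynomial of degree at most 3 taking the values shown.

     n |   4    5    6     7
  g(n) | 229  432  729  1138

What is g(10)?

3217

Forward differences of the values at n = 4, 5, 6, 7:
  g  : 229  432  729  1138
  Δ  : 203  297  409
  Δ^2: 94  112
  Δ^3: 18
The third differences are constant, confirming degree 3.
Interpolating (Newton forward form) and evaluating at n = 10 gives g(10) = 3217.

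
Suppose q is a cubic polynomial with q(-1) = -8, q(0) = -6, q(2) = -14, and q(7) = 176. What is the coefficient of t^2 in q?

-3

Write q(t) = at^3 + bt^2 + ct + d. Substituting each data point gives a linear system:
  -a + b - c + d = -8
  d = -6
  8a + 4b + 2c + d = -14
  343a + 49b + 7c + d = 176
Solving the system yields a = 1, b = -3, c = -2, d = -6.
So q(t) = t³ - 3t² - 2t - 6.
The coefficient of t^2 is -3.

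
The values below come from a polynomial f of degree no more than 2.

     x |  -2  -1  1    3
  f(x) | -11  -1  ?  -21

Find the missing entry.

1

The 3 known points determine the degree-2 polynomial uniquely.
Write f(x) = ax^2 + bx + c. Substituting each data point gives a linear system:
  4a - 2b + c = -11
  a - b + c = -1
  9a + 3b + c = -21
Solving the system yields a = -3, b = 1, c = 3.
So f(x) = -3x² + x + 3.
Then f(1) = 1.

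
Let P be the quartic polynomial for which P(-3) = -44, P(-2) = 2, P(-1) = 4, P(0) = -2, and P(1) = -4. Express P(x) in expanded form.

P(x) = -x^4 + 3x^2 - 4x - 2

Write P(x) = ax^4 + bx^3 + cx^2 + dx + e. Substituting each data point gives a linear system:
  81a - 27b + 9c - 3d + e = -44
  16a - 8b + 4c - 2d + e = 2
  a - b + c - d + e = 4
  e = -2
  a + b + c + d + e = -4
Solving the system yields a = -1, b = 0, c = 3, d = -4, e = -2.
So P(x) = -x⁴ + 3x² - 4x - 2.
Check: P(-1) = 4. ✓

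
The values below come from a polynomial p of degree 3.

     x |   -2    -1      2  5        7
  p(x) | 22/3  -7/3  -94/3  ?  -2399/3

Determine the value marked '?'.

The 4 known points determine the degree-3 polynomial uniquely.
Write p(x) = ax^3 + bx^2 + cx + d. Substituting each data point gives a linear system:
  -8a + 4b - 2c + d = 22/3
  -a + b - c + d = -7/3
  8a + 4b + 2c + d = -94/3
  343a + 49b + 7c + d = -2399/3
Solving the system yields a = -2, b = -2, c = -5/3, d = -4.
So p(x) = -2x^3 - 2x^2 - (5/3)x - 4.
Then p(5) = -937/3.

-937/3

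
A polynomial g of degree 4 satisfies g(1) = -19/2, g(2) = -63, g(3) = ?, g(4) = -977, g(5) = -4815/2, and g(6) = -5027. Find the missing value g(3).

-613/2

On equispaced nodes a degree-4 polynomial has vanishing fifth forward difference, so
  - g(1) + 5·g(2) - 10·g(3) + 10·g(4) - 5·g(5) + g(6) = 0.
Substituting the known values and solving for g(3):
  -10·g(3) = 3065
  g(3) = -613/2.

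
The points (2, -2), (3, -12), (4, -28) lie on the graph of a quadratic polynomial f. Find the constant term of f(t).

0

Write f(t) = at^2 + bt + c. Substituting each data point gives a linear system:
  4a + 2b + c = -2
  9a + 3b + c = -12
  16a + 4b + c = -28
Solving the system yields a = -3, b = 5, c = 0.
So f(t) = -3t^2 + 5t.
The constant term is 0.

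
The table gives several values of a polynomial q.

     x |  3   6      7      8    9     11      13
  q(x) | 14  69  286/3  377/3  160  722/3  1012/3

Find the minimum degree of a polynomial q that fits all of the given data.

Divided differences on the nodes 3, 6, 7, 8, 9, 11, 13:
  order 0: 14  69  286/3  377/3  160  722/3  1012/3
  order 1: 55/3  79/3  91/3  103/3  121/3  145/3
  order 2: 2  2  2  2  2
  order 3: 0  0  0  0
  order 4: 0  0  0
  order 5: 0  0
  order 6: 0
The order-2 divided differences are all 2 (nonzero) and every higher order vanishes, so the data lies on a polynomial of degree exactly 2.

2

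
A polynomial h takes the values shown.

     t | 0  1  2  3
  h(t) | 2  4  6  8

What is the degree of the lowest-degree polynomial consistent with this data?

Forward differences of the values at t = 0, 1, 2, 3:
  h  : 2  4  6  8
  Δ  : 2  2  2
  Δ^2: 0  0
  Δ^3: 0
The first differences are constant (2) and nonzero, while all higher differences vanish, so the minimal degree is 1.

1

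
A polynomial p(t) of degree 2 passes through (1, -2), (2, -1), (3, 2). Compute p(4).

Write p(t) = at^2 + bt + c. Substituting each data point gives a linear system:
  a + b + c = -2
  4a + 2b + c = -1
  9a + 3b + c = 2
Solving the system yields a = 1, b = -2, c = -1.
So p(t) = t² - 2t - 1.
Then p(4) = 7.

7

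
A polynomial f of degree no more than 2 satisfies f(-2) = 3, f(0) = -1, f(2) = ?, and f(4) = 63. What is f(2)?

On equispaced nodes a degree-2 polynomial has vanishing third forward difference, so
  - f(-2) + 3·f(0) - 3·f(2) + f(4) = 0.
Substituting the known values and solving for f(2):
  -3·f(2) = -57
  f(2) = 19.

19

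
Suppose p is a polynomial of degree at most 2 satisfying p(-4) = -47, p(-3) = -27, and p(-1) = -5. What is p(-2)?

Write p(u) = au^2 + bu + c. Substituting each data point gives a linear system:
  16a - 4b + c = -47
  9a - 3b + c = -27
  a - b + c = -5
Solving the system yields a = -3, b = -1, c = -3.
So p(u) = -3u^2 - u - 3.
Then p(-2) = -13.

-13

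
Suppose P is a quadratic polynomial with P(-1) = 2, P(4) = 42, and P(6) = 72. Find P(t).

Using the Lagrange interpolation formula with nodes -1, 4, 6:
  L_0(t) = (t - 4)(t - 6) / 35
  L_1(t) = (t + 1)(t - 6) / -10
  L_2(t) = (t + 1)(t - 4) / 14
Then P(t) = 2·L_0(t) + 42·L_1(t) + 72·L_2(t).
Expanding and collecting terms gives P(t) = t^2 + 5t + 6.
Check: P(6) = 72. ✓

P(t) = t^2 + 5t + 6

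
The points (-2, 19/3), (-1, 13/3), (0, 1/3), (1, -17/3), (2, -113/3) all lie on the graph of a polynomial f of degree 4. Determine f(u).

f(u) = -u^4 - 2u^3 - 3u + 1/3

Write f(u) = au^4 + bu^3 + cu^2 + du + e. Substituting each data point gives a linear system:
  16a - 8b + 4c - 2d + e = 19/3
  a - b + c - d + e = 13/3
  e = 1/3
  a + b + c + d + e = -17/3
  16a + 8b + 4c + 2d + e = -113/3
Solving the system yields a = -1, b = -2, c = 0, d = -3, e = 1/3.
So f(u) = -u^4 - 2u^3 - 3u + 1/3.
Check: f(0) = 1/3. ✓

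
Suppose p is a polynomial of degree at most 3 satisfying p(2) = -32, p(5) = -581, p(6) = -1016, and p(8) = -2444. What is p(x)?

p(x) = -5x^3 + 2x^2 - 2x + 4

Using the Lagrange interpolation formula with nodes 2, 5, 6, 8:
  L_0(x) = (x - 5)(x - 6)(x - 8) / -72
  L_1(x) = (x - 2)(x - 6)(x - 8) / 9
  L_2(x) = (x - 2)(x - 5)(x - 8) / -8
  L_3(x) = (x - 2)(x - 5)(x - 6) / 36
Then p(x) = -32·L_0(x) - 581·L_1(x) - 1016·L_2(x) - 2444·L_3(x).
Expanding and collecting terms gives p(x) = -5x^3 + 2x^2 - 2x + 4.
Check: p(2) = -32. ✓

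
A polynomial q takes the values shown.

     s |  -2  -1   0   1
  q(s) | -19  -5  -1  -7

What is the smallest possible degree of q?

Forward differences of the values at s = -2, -1, 0, 1:
  q  : -19  -5  -1  -7
  Δ  : 14  4  -6
  Δ^2: -10  -10
  Δ^3: 0
The second differences are constant (-10) and nonzero, while all higher differences vanish, so the minimal degree is 2.

2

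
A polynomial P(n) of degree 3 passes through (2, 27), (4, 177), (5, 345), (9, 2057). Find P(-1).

Write P(n) = an^3 + bn^2 + cn + d. Substituting each data point gives a linear system:
  8a + 4b + 2c + d = 27
  64a + 16b + 4c + d = 177
  125a + 25b + 5c + d = 345
  729a + 81b + 9c + d = 2057
Solving the system yields a = 3, b = -2, c = 3, d = 5.
So P(n) = 3n^3 - 2n^2 + 3n + 5.
Then P(-1) = -3.

-3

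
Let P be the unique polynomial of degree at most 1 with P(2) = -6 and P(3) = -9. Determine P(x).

P(x) = -3x

Using the Lagrange interpolation formula with nodes 2, 3:
  L_0(x) = (x - 3) / -1
  L_1(x) = (x - 2) / 1
Then P(x) = -6·L_0(x) - 9·L_1(x).
Expanding and collecting terms gives P(x) = -3x.
Check: P(2) = -6. ✓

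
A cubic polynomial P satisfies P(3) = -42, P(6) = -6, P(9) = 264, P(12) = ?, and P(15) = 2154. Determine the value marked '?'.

930

On equispaced nodes a degree-3 polynomial has vanishing fourth forward difference, so
  P(3) - 4·P(6) + 6·P(9) - 4·P(12) + P(15) = 0.
Substituting the known values and solving for P(12):
  -4·P(12) = -3720
  P(12) = 930.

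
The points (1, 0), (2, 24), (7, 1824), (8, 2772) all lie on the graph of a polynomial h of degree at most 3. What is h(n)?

h(n) = 6n^3 - 4n^2 - 6n + 4

Write h(n) = an^3 + bn^2 + cn + d. Substituting each data point gives a linear system:
  a + b + c + d = 0
  8a + 4b + 2c + d = 24
  343a + 49b + 7c + d = 1824
  512a + 64b + 8c + d = 2772
Solving the system yields a = 6, b = -4, c = -6, d = 4.
So h(n) = 6n³ - 4n² - 6n + 4.
Check: h(1) = 0. ✓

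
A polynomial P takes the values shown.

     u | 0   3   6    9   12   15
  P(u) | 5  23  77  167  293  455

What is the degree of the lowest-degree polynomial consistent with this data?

2

Forward differences of the values at u = 0, 3, 6, 9, 12, 15:
  P  : 5  23  77  167  293  455
  Δ  : 18  54  90  126  162
  Δ^2: 36  36  36  36
  Δ^3: 0  0  0
  Δ^4: 0  0
  Δ^5: 0
The second differences are constant (36) and nonzero, while all higher differences vanish, so the minimal degree is 2.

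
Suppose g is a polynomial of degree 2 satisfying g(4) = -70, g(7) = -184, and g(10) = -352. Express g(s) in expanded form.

Write g(s) = as^2 + bs + c. Substituting each data point gives a linear system:
  16a + 4b + c = -70
  49a + 7b + c = -184
  100a + 10b + c = -352
Solving the system yields a = -3, b = -5, c = -2.
So g(s) = -3s^2 - 5s - 2.
Check: g(7) = -184. ✓

g(s) = -3s^2 - 5s - 2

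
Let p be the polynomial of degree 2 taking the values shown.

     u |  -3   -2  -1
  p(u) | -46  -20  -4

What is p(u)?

p(u) = -5u^2 + u + 2

Write p(u) = au^2 + bu + c. Substituting each data point gives a linear system:
  9a - 3b + c = -46
  4a - 2b + c = -20
  a - b + c = -4
Solving the system yields a = -5, b = 1, c = 2.
So p(u) = -5u² + u + 2.
Check: p(-2) = -20. ✓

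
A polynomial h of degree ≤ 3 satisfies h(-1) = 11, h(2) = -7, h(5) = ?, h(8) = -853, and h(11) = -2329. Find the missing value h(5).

-187

On equispaced nodes a degree-3 polynomial has vanishing fourth forward difference, so
  h(-1) - 4·h(2) + 6·h(5) - 4·h(8) + h(11) = 0.
Substituting the known values and solving for h(5):
  6·h(5) = -1122
  h(5) = -187.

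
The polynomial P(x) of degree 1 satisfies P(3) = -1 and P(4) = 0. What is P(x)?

Write P(x) = ax + b. Substituting each data point gives a linear system:
  3a + b = -1
  4a + b = 0
Solving the system yields a = 1, b = -4.
So P(x) = x - 4.
Check: P(4) = 0. ✓

P(x) = x - 4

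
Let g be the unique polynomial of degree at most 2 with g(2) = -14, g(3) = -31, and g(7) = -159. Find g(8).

-206

Using the Lagrange interpolation formula with nodes 2, 3, 7:
  L_0(x) = (x - 3)(x - 7) / 5
  L_1(x) = (x - 2)(x - 7) / -4
  L_2(x) = (x - 2)(x - 3) / 20
Then g(x) = -14·L_0(x) - 31·L_1(x) - 159·L_2(x).
Expanding and collecting terms gives g(x) = -3x^2 - 2x + 2.
Evaluating at x = 8: g(8) = -206.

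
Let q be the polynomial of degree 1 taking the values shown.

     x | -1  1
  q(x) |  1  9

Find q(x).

Write q(x) = ax + b. Substituting each data point gives a linear system:
  -a + b = 1
  a + b = 9
Solving the system yields a = 4, b = 5.
So q(x) = 4x + 5.
Check: q(-1) = 1. ✓

q(x) = 4x + 5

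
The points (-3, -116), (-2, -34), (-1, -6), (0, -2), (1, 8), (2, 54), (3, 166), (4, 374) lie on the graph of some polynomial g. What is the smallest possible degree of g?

3

Forward differences of the values at t = -3, -2, -1, 0, 1, 2, 3, 4:
  g  : -116  -34  -6  -2  8  54  166  374
  Δ  : 82  28  4  10  46  112  208
  Δ^2: -54  -24  6  36  66  96
  Δ^3: 30  30  30  30  30
  Δ^4: 0  0  0  0
  Δ^5: 0  0  0
  Δ^6: 0  0
  Δ^7: 0
The third differences are constant (30) and nonzero, while all higher differences vanish, so the minimal degree is 3.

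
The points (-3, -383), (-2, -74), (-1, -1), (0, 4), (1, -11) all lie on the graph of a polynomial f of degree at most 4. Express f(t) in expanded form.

Write f(t) = at^4 + bt^3 + ct^2 + dt + e. Substituting each data point gives a linear system:
  81a - 27b + 9c - 3d + e = -383
  16a - 8b + 4c - 2d + e = -74
  a - b + c - d + e = -1
  e = 4
  a + b + c + d + e = -11
Solving the system yields a = -5, b = -2, c = -5, d = -3, e = 4.
So f(t) = -5t⁴ - 2t³ - 5t² - 3t + 4.
Check: f(-1) = -1. ✓

f(t) = -5t^4 - 2t^3 - 5t^2 - 3t + 4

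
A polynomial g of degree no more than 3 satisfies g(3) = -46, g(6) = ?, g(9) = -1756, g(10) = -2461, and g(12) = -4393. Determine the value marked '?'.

-469

The 4 known points determine the degree-3 polynomial uniquely.
Write g(x) = ax^3 + bx^2 + cx + d. Substituting each data point gives a linear system:
  27a + 9b + 3c + d = -46
  729a + 81b + 9c + d = -1756
  1000a + 100b + 10c + d = -2461
  1728a + 144b + 12c + d = -4393
Solving the system yields a = -3, b = 6, c = -6, d = -1.
So g(x) = -3x^3 + 6x^2 - 6x - 1.
Then g(6) = -469.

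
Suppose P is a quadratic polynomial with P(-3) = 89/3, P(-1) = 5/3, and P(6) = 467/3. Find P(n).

Write P(n) = an^2 + bn + c. Substituting each data point gives a linear system:
  9a - 3b + c = 89/3
  a - b + c = 5/3
  36a + 6b + c = 467/3
Solving the system yields a = 4, b = 2, c = -1/3.
So P(n) = 4n^2 + 2n - 1/3.
Check: P(-3) = 89/3. ✓

P(n) = 4n^2 + 2n - 1/3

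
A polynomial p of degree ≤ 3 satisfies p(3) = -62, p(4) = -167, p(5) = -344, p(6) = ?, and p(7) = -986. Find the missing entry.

On equispaced nodes a degree-3 polynomial has vanishing fourth forward difference, so
  p(3) - 4·p(4) + 6·p(5) - 4·p(6) + p(7) = 0.
Substituting the known values and solving for p(6):
  -4·p(6) = 2444
  p(6) = -611.

-611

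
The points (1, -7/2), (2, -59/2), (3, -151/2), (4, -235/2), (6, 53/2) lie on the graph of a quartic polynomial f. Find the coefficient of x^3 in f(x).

-6

Write f(x) = ax^4 + bx^3 + cx^2 + dx + e. Substituting each data point gives a linear system:
  a + b + c + d + e = -7/2
  16a + 8b + 4c + 2d + e = -59/2
  81a + 27b + 9c + 3d + e = -151/2
  256a + 64b + 16c + 4d + e = -235/2
  1296a + 216b + 36c + 6d + e = 53/2
Solving the system yields a = 1, b = -6, c = 1, d = -2, e = 5/2.
So f(x) = x⁴ - 6x³ + x² - 2x + 5/2.
The coefficient of x^3 is -6.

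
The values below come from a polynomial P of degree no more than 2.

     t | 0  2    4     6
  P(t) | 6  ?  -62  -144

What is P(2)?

On equispaced nodes a degree-2 polynomial has vanishing third forward difference, so
  - P(0) + 3·P(2) - 3·P(4) + P(6) = 0.
Substituting the known values and solving for P(2):
  3·P(2) = -36
  P(2) = -12.

-12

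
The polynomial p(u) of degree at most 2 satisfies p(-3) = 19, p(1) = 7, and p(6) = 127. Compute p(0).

Using the Lagrange interpolation formula with nodes -3, 1, 6:
  L_0(u) = (u - 1)(u - 6) / 36
  L_1(u) = (u + 3)(u - 6) / -20
  L_2(u) = (u + 3)(u - 1) / 45
Then p(u) = 19·L_0(u) + 7·L_1(u) + 127·L_2(u).
Expanding and collecting terms gives p(u) = 3u^2 + 3u + 1.
Evaluating at u = 0: p(0) = 1.

1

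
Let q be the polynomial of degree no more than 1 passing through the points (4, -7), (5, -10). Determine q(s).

Write q(s) = as + b. Substituting each data point gives a linear system:
  4a + b = -7
  5a + b = -10
Solving the system yields a = -3, b = 5.
So q(s) = -3s + 5.
Check: q(4) = -7. ✓

q(s) = -3s + 5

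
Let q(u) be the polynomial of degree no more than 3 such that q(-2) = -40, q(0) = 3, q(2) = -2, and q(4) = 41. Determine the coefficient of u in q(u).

Write q(u) = au^3 + bu^2 + cu + d. Substituting each data point gives a linear system:
  -8a + 4b - 2c + d = -40
  d = 3
  8a + 4b + 2c + d = -2
  64a + 16b + 4c + d = 41
Solving the system yields a = 2, b = -6, c = 3/2, d = 3.
So q(u) = 2u^3 - 6u^2 + (3/2)u + 3.
The coefficient of u is 3/2.

3/2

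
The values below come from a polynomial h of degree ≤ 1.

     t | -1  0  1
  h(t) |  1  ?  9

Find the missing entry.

5

The 2 known points determine the degree-1 polynomial uniquely.
Write h(t) = at + b. Substituting each data point gives a linear system:
  -a + b = 1
  a + b = 9
Solving the system yields a = 4, b = 5.
So h(t) = 4t + 5.
Then h(0) = 5.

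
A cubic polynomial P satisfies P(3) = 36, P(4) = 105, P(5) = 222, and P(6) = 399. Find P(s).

Write P(s) = as^3 + bs^2 + cs + d. Substituting each data point gives a linear system:
  27a + 9b + 3c + d = 36
  64a + 16b + 4c + d = 105
  125a + 25b + 5c + d = 222
  216a + 36b + 6c + d = 399
Solving the system yields a = 2, b = 0, c = -5, d = -3.
So P(s) = 2s^3 - 5s - 3.
Check: P(3) = 36. ✓

P(s) = 2s^3 - 5s - 3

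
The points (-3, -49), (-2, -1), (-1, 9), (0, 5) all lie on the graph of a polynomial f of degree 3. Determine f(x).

f(x) = 4x^3 + 5x^2 - 3x + 5

Using the Lagrange interpolation formula with nodes -3, -2, -1, 0:
  L_0(x) = (x + 2)(x + 1)x / -6
  L_1(x) = (x + 3)(x + 1)x / 2
  L_2(x) = (x + 3)(x + 2)x / -2
  L_3(x) = (x + 3)(x + 2)(x + 1) / 6
Then f(x) = -49·L_0(x) - 1·L_1(x) + 9·L_2(x) + 5·L_3(x).
Expanding and collecting terms gives f(x) = 4x^3 + 5x^2 - 3x + 5.
Check: f(-1) = 9. ✓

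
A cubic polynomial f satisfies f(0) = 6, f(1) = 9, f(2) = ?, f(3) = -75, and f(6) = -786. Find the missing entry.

The 4 known points determine the degree-3 polynomial uniquely.
Write f(x) = ax^3 + bx^2 + cx + d. Substituting each data point gives a linear system:
  d = 6
  a + b + c + d = 9
  27a + 9b + 3c + d = -75
  216a + 36b + 6c + d = -786
Solving the system yields a = -4, b = 1, c = 6, d = 6.
So f(x) = -4x³ + x² + 6x + 6.
Then f(2) = -10.

-10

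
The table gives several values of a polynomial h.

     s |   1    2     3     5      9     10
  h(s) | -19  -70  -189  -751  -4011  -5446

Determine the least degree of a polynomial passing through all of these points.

Divided differences on the nodes 1, 2, 3, 5, 9, 10:
  order 0: -19  -70  -189  -751  -4011  -5446
  order 1: -51  -119  -281  -815  -1435
  order 2: -34  -54  -89  -124
  order 3: -5  -5  -5
  order 4: 0  0
  order 5: 0
The order-3 divided differences are all -5 (nonzero) and every higher order vanishes, so the data lies on a polynomial of degree exactly 3.

3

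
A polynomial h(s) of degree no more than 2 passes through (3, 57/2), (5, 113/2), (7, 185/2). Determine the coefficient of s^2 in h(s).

1

Write h(s) = as^2 + bs + c. Substituting each data point gives a linear system:
  9a + 3b + c = 57/2
  25a + 5b + c = 113/2
  49a + 7b + c = 185/2
Solving the system yields a = 1, b = 6, c = 3/2.
So h(s) = s² + 6s + 3/2.
The leading coefficient is 1.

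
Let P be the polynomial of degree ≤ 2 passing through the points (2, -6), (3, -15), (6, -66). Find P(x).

Write P(x) = ax^2 + bx + c. Substituting each data point gives a linear system:
  4a + 2b + c = -6
  9a + 3b + c = -15
  36a + 6b + c = -66
Solving the system yields a = -2, b = 1, c = 0.
So P(x) = -2x² + x.
Check: P(6) = -66. ✓

P(x) = -2x^2 + x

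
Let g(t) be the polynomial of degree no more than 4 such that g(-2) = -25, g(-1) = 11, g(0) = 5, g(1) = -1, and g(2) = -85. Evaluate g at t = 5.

Using the Lagrange interpolation formula with nodes -2, -1, 0, 1, 2:
  L_0(t) = (t + 1)t(t - 1)(t - 2) / 24
  L_1(t) = (t + 2)t(t - 1)(t - 2) / -6
  L_2(t) = (t + 2)(t + 1)(t - 1)(t - 2) / 4
  L_3(t) = (t + 2)(t + 1)t(t - 2) / -6
  L_4(t) = (t + 2)(t + 1)t(t - 1) / 24
Then g(t) = -25·L_0(t) + 11·L_1(t) + 5·L_2(t) - 1·L_3(t) - 85·L_4(t).
Expanding and collecting terms gives g(t) = -5t^4 - 3t^3 + 5t^2 - 3t + 5.
Evaluating at t = 5: g(5) = -3385.

-3385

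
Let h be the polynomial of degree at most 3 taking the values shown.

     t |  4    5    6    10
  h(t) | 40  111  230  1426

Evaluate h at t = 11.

Write h(t) = at^3 + bt^2 + ct + d. Substituting each data point gives a linear system:
  64a + 16b + 4c + d = 40
  125a + 25b + 5c + d = 111
  216a + 36b + 6c + d = 230
  1000a + 100b + 10c + d = 1426
Solving the system yields a = 2, b = -6, c = 3, d = -4.
So h(t) = 2t³ - 6t² + 3t - 4.
Then h(11) = 1965.

1965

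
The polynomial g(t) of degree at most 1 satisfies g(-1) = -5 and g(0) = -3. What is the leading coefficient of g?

Write g(t) = at + b. Substituting each data point gives a linear system:
  -a + b = -5
  b = -3
Solving the system yields a = 2, b = -3.
So g(t) = 2t - 3.
The leading coefficient is 2.

2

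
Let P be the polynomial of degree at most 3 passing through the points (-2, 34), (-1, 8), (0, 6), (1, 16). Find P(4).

-2

Using the Lagrange interpolation formula with nodes -2, -1, 0, 1:
  L_0(u) = (u + 1)u(u - 1) / -6
  L_1(u) = (u + 2)u(u - 1) / 2
  L_2(u) = (u + 2)(u + 1)(u - 1) / -2
  L_3(u) = (u + 2)(u + 1)u / 6
Then P(u) = 34·L_0(u) + 8·L_1(u) + 6·L_2(u) + 16·L_3(u).
Expanding and collecting terms gives P(u) = -2u^3 + 6u^2 + 6u + 6.
Evaluating at u = 4: P(4) = -2.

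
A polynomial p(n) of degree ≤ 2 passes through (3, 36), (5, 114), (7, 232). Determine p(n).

p(n) = 5n^2 - n - 6

Using the Lagrange interpolation formula with nodes 3, 5, 7:
  L_0(n) = (n - 5)(n - 7) / 8
  L_1(n) = (n - 3)(n - 7) / -4
  L_2(n) = (n - 3)(n - 5) / 8
Then p(n) = 36·L_0(n) + 114·L_1(n) + 232·L_2(n).
Expanding and collecting terms gives p(n) = 5n^2 - n - 6.
Check: p(3) = 36. ✓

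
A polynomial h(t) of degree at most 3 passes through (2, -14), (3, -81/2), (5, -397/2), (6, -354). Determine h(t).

h(t) = -2t^3 + (5/2)t^2 - t - 6

Using the Lagrange interpolation formula with nodes 2, 3, 5, 6:
  L_0(t) = (t - 3)(t - 5)(t - 6) / -12
  L_1(t) = (t - 2)(t - 5)(t - 6) / 6
  L_2(t) = (t - 2)(t - 3)(t - 6) / -6
  L_3(t) = (t - 2)(t - 3)(t - 5) / 12
Then h(t) = -14·L_0(t) - 81/2·L_1(t) - 397/2·L_2(t) - 354·L_3(t).
Expanding and collecting terms gives h(t) = -2t³ + (5/2)t² - t - 6.
Check: h(6) = -354. ✓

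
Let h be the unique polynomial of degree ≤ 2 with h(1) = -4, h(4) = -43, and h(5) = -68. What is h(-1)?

-8

Using the Lagrange interpolation formula with nodes 1, 4, 5:
  L_0(u) = (u - 4)(u - 5) / 12
  L_1(u) = (u - 1)(u - 5) / -3
  L_2(u) = (u - 1)(u - 4) / 4
Then h(u) = -4·L_0(u) - 43·L_1(u) - 68·L_2(u).
Expanding and collecting terms gives h(u) = -3u^2 + 2u - 3.
Evaluating at u = -1: h(-1) = -8.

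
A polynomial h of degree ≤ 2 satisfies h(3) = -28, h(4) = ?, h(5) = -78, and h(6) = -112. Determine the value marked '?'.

On equispaced nodes a degree-2 polynomial has vanishing third forward difference, so
  - h(3) + 3·h(4) - 3·h(5) + h(6) = 0.
Substituting the known values and solving for h(4):
  3·h(4) = -150
  h(4) = -50.

-50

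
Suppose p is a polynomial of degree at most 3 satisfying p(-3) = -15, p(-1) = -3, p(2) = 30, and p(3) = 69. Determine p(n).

p(n) = n^3 + 3n^2 + 5n

Write p(n) = an^3 + bn^2 + cn + d. Substituting each data point gives a linear system:
  -27a + 9b - 3c + d = -15
  -a + b - c + d = -3
  8a + 4b + 2c + d = 30
  27a + 9b + 3c + d = 69
Solving the system yields a = 1, b = 3, c = 5, d = 0.
So p(n) = n^3 + 3n^2 + 5n.
Check: p(-3) = -15. ✓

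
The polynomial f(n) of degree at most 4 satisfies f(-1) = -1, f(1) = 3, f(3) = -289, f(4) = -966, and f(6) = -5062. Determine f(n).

Write f(n) = an^4 + bn^3 + cn^2 + dn + e. Substituting each data point gives a linear system:
  a - b + c - d + e = -1
  a + b + c + d + e = 3
  81a + 27b + 9c + 3d + e = -289
  256a + 64b + 16c + 4d + e = -966
  1296a + 216b + 36c + 6d + e = -5062
Solving the system yields a = -4, b = 0, c = 3, d = 2, e = 2.
So f(n) = -4n^4 + 3n^2 + 2n + 2.
Check: f(-1) = -1. ✓

f(n) = -4n^4 + 3n^2 + 2n + 2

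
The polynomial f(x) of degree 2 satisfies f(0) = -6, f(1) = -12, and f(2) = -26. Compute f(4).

Write f(x) = ax^2 + bx + c. Substituting each data point gives a linear system:
  c = -6
  a + b + c = -12
  4a + 2b + c = -26
Solving the system yields a = -4, b = -2, c = -6.
So f(x) = -4x² - 2x - 6.
Then f(4) = -78.

-78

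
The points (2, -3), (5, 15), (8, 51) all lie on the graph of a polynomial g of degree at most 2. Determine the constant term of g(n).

-5

Write g(n) = an^2 + bn + c. Substituting each data point gives a linear system:
  4a + 2b + c = -3
  25a + 5b + c = 15
  64a + 8b + c = 51
Solving the system yields a = 1, b = -1, c = -5.
So g(n) = n^2 - n - 5.
The constant term is -5.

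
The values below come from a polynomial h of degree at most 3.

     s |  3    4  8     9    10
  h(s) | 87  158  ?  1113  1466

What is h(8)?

822

The 4 known points determine the degree-3 polynomial uniquely.
Write h(s) = as^3 + bs^2 + cs + d. Substituting each data point gives a linear system:
  27a + 9b + 3c + d = 87
  64a + 16b + 4c + d = 158
  729a + 81b + 9c + d = 1113
  1000a + 100b + 10c + d = 1466
Solving the system yields a = 1, b = 4, c = 6, d = 6.
So h(s) = s³ + 4s² + 6s + 6.
Then h(8) = 822.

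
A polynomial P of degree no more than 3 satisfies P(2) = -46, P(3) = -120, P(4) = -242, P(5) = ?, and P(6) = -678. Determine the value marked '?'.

-424

On equispaced nodes a degree-3 polynomial has vanishing fourth forward difference, so
  P(2) - 4·P(3) + 6·P(4) - 4·P(5) + P(6) = 0.
Substituting the known values and solving for P(5):
  -4·P(5) = 1696
  P(5) = -424.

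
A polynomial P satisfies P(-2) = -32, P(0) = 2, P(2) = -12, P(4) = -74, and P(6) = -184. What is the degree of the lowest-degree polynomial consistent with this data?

Forward differences of the values at u = -2, 0, 2, 4, 6:
  P  : -32  2  -12  -74  -184
  Δ  : 34  -14  -62  -110
  Δ^2: -48  -48  -48
  Δ^3: 0  0
  Δ^4: 0
The second differences are constant (-48) and nonzero, while all higher differences vanish, so the minimal degree is 2.

2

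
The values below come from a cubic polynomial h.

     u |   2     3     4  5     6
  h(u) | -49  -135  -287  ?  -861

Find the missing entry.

The 4 known points determine the degree-3 polynomial uniquely.
Write h(u) = au^3 + bu^2 + cu + d. Substituting each data point gives a linear system:
  8a + 4b + 2c + d = -49
  27a + 9b + 3c + d = -135
  64a + 16b + 4c + d = -287
  216a + 36b + 6c + d = -861
Solving the system yields a = -3, b = -6, c = 1, d = -3.
So h(u) = -3u^3 - 6u^2 + u - 3.
Then h(5) = -523.

-523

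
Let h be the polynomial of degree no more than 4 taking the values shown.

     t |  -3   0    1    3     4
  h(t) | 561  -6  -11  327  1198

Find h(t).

Using the Lagrange interpolation formula with nodes -3, 0, 1, 3, 4:
  L_0(t) = t(t - 1)(t - 3)(t - 4) / 504
  L_1(t) = (t + 3)(t - 1)(t - 3)(t - 4) / -36
  L_2(t) = (t + 3)t(t - 3)(t - 4) / 24
  L_3(t) = (t + 3)t(t - 1)(t - 4) / -36
  L_4(t) = (t + 3)t(t - 1)(t - 3) / 84
Then h(t) = 561·L_0(t) - 6·L_1(t) - 11·L_2(t) + 327·L_3(t) + 1198·L_4(t).
Expanding and collecting terms gives h(t) = 6t^4 - 4t^3 - 4t^2 - 3t - 6.
Check: h(4) = 1198. ✓

h(t) = 6t^4 - 4t^3 - 4t^2 - 3t - 6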